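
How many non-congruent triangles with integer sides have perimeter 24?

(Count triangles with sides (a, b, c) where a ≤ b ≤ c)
With a ≤ b ≤ c and a + b + c = 24, the triangle inequality a + b > c gives c < 24/2, so c ≤ 11.
Iterate a from 1 to ⌊p/3⌋ = 8; for each a, b ranges from a to ⌊(p−a)/2⌋ with c = p − a − b, keeping only c ≥ b.
Triples: (2, 11, 11), (3, 10, 11), (4, 9, 11), …
Count = 12 triangles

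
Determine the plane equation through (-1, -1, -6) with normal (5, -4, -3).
d = n·P = (5)(-1) + (-4)(-1) + (-3)(-6) = 17
Plane: 5x - 4y - 3z = 17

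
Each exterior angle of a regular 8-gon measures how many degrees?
Exterior angle of a regular n-gon = 360/n
Exterior angle = 360/8
Exterior angle = 45 degrees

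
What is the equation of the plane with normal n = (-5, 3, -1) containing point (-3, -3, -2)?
d = n·P = (-5)(-3) + (3)(-3) + (-1)(-2) = 8
Plane: -5x + 3y - z = 8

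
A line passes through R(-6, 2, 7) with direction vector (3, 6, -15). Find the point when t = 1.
P(1) = (-6 + 3(1), 2 + 6(1), 7 + (-15)(1)) = (-3, 8, -8)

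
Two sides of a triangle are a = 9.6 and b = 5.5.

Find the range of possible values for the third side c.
By the triangle inequality: |a - b| < c < a + b
|9.6 - 5.5| < c < 9.6 + 5.5
4.1 < c < 15.1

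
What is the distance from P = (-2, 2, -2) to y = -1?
d = |0(-2) + 1(2) + 0(-2) - (-1)| / √(0² + 1² + 0²) = 3/√1 = 3.0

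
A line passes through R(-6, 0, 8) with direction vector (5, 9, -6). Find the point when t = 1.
P(1) = (-6 + 5(1), 0 + 9(1), 8 + (-6)(1)) = (-1, 9, 2)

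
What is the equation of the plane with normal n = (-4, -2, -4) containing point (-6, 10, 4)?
d = n·P = (-4)(-6) + (-2)(10) + (-4)(4) = -12
Plane: -4x - 2y - 4z = -12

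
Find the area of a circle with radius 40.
Area = pi * r²
Area = pi * 40²
Area = pi * 1600
Area = 5026.55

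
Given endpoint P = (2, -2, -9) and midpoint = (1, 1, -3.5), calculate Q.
Q = (2×1 - 2, 2×1 - (-2), 2×(-3.5) - (-9)) = (0, 4, 2)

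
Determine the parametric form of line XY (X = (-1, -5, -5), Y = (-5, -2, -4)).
Direction vector d = Y - X = (-4, 3, 1)
x = -1 - 4t, y = -5 + 3t, z = -5 + t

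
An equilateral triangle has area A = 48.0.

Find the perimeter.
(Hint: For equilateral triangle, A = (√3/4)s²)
A = (√3/4)s²  →  s² = 4A/√3 = 4·48.0/√3 = 110.851
s = 10.5286
Perimeter = 3s = 31.59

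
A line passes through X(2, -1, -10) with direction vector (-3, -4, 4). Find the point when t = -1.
P(-1) = (2 + (-3)(-1), -1 + (-4)(-1), -10 + 4(-1)) = (5, 3, -14)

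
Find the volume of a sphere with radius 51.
Volume = (4/3) * pi * r³
Volume = (4/3) * pi * 51³
Volume = (4/3) * pi * 132651
Volume = 555647.21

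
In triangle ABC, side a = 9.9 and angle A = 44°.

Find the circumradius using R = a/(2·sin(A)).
R = a/(2·sin(A)) = 9.9/(2·sin(44°))
R = 9.9/(2·0.694658) = 9.9/1.389317 = 7.126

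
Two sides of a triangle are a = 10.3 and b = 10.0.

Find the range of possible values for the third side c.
By the triangle inequality: |a - b| < c < a + b
|10.3 - 10.0| < c < 10.3 + 10.0
0.3 < c < 20.3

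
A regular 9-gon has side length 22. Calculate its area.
For a regular 9-gon with side length s = 22:
Apothem a = s / (2*tan(pi/9)) = 22 / (2*tan(pi/9)) ≈ 30.22225
Perimeter P = 9 * 22 = 198
Area = (1/2) * P * a = (1/2) * 198 * 30.22225 = 2992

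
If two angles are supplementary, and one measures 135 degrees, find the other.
Supplementary angles sum to 180 degrees.
Other angle = 180 - 135
Other angle = 45 degrees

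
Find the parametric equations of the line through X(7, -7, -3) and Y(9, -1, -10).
Direction vector d = Y - X = (2, 6, -7)
x = 7 + 2t, y = -7 + 6t, z = -3 - 7t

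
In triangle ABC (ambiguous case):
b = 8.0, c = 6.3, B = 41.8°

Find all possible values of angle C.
sin(C)/c = sin(B)/b  →  sin(C) = c·sin(B)/b = 6.3·sin(41.8°)/8.0 = 0.524894
C₁ = arcsin(0.524894) = 31.66°,  C₂ = 180° - C₁ = 148.34°
Check C₂: A = 180° - 41.8° - 148.34° = -10.14° ≤ 0, rejected
C = 31.66° (one solution)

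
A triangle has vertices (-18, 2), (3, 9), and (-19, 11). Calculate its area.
Using the coordinate formula: Area = (1/2)|x₁(y₂-y₃) + x₂(y₃-y₁) + x₃(y₁-y₂)|
Area = (1/2)|(-18)(9-11) + 3(11-2) + (-19)(2-9)|
Area = (1/2)|(-18)*(-2) + 3*9 + (-19)*(-7)|
Area = (1/2)|36 + 27 + 133|
Area = (1/2)*196 = 98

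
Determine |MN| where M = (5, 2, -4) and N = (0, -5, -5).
d = √[(-5)² + (-7)² + (-1)²] = √75 = 8.66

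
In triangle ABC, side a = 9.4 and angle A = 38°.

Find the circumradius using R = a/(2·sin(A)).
R = a/(2·sin(A)) = 9.4/(2·sin(38°))
R = 9.4/(2·0.615661) = 9.4/1.231323 = 7.634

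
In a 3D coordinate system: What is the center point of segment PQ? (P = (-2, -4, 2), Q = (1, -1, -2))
Midpoint = ((-2+1)/2, (-4-1)/2, (2-2)/2) = (-0.5, -2.5, 0)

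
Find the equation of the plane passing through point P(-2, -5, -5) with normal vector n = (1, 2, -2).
d = n·P = (1)(-2) + (2)(-5) + (-2)(-5) = -2
Plane: x + 2y - 2z = -2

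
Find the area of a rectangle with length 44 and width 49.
Area = length * width
Area = 44 * 49
Area = 2156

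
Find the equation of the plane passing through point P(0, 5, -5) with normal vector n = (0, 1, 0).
d = n·P = (0)(0) + (1)(5) + (0)(-5) = 5
Plane: y = 5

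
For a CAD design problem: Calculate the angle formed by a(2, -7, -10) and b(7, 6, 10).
a·b = -128, |a|² = 153, |b|² = 185
cos θ = -128/√28305 ≈ -0.7608
θ ≈ 139.5°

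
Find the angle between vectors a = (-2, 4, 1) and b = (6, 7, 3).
a·b = 19, |a|² = 21, |b|² = 94
cos θ = 19/√1974 ≈ 0.4276
θ ≈ 64.68°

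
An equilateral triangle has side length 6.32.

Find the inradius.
For an equilateral triangle, r = s/(2√3) where s is the side.
r = 6.32/(2√3) = 6.32/3.464102 = 1.824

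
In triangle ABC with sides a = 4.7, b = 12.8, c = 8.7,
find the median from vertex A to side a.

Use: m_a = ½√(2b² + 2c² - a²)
m_a = ½√(2·12.8² + 2·8.7² - 4.7²)
m_a = ½√(327.68 + 151.38 - 22.09) = ½√456.97 = 10.69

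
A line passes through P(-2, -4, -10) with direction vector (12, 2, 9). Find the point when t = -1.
P(-1) = (-2 + 12(-1), -4 + 2(-1), -10 + 9(-1)) = (-14, -6, -19)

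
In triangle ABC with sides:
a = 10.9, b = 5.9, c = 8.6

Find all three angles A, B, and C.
By the law of cosines:
cos(A) = (b² + c² - a²)/(2bc) = -0.098936  →  A = 95.68°
cos(B) = (a² + c² - b²)/(2ac) = 0.842543  →  B = 32.59°
cos(C) = (a² + b² - c²)/(2ab) = 0.619344  →  C = 51.73°
Check: A + B + C = 180.0° ✓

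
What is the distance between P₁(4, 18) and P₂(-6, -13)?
Using the distance formula: d = sqrt((x₂-x₁)² + (y₂-y₁)²)
dx = (-6) - 4 = -10
dy = (-13) - 18 = -31
d = sqrt((-10)² + (-31)²) = sqrt(100 + 961) = sqrt(1061) = 32.57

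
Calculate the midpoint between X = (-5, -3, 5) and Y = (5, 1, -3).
Midpoint = ((-5+5)/2, (-3+1)/2, (5-3)/2) = (0, -1, 1)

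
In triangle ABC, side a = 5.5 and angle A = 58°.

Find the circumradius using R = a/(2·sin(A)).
R = a/(2·sin(A)) = 5.5/(2·sin(58°))
R = 5.5/(2·0.848048) = 5.5/1.696096 = 3.243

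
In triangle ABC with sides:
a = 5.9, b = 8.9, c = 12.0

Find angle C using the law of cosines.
cos(C) = (a² + b² - c²)/(2ab)
cos(C) = (5.9² + 8.9² - 12.0²)/(2·5.9·8.9) = -29.98/105.02 = -0.285469
C = arccos(-0.285469) = 106.6°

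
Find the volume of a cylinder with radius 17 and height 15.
Volume = pi * r² * h
Volume = pi * 17² * 15
Volume = pi * 289 * 15
Volume = pi * 4335
Volume = 13618.80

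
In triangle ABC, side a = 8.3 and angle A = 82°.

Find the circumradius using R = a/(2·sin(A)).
R = a/(2·sin(A)) = 8.3/(2·sin(82°))
R = 8.3/(2·0.990268) = 8.3/1.980536 = 4.191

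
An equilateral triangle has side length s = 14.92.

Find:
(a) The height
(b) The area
(a) Height h = s·√3/2 = 14.92·√3/2 = 12.92
(b) Area = (√3/4)·s² = (√3/4)·14.92² = (√3/4)·222.606 = 96.39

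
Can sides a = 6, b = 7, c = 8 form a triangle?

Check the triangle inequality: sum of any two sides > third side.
Yes, triangle inequality satisfied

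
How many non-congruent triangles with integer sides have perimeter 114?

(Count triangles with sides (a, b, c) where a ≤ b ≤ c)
With a ≤ b ≤ c and a + b + c = 114, the triangle inequality a + b > c gives c < 114/2, so c ≤ 56.
Iterate a from 1 to ⌊p/3⌋ = 38; for each a, b ranges from a to ⌊(p−a)/2⌋ with c = p − a − b, keeping only c ≥ b.
Triples: (2, 56, 56), (3, 55, 56), (4, 54, 56), …
Count = 271 triangles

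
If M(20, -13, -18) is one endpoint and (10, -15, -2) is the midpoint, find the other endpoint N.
N = (2×10 - 20, 2×(-15) - (-13), 2×(-2) - (-18)) = (0, -17, 14)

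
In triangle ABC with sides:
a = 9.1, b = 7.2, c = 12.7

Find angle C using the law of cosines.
cos(C) = (a² + b² - c²)/(2ab)
cos(C) = (9.1² + 7.2² - 12.7²)/(2·9.1·7.2) = -26.64/131.04 = -0.203297
C = arccos(-0.203297) = 101.7°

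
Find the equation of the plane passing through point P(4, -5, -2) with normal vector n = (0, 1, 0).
d = n·P = (0)(4) + (1)(-5) + (0)(-2) = -5
Plane: y = -5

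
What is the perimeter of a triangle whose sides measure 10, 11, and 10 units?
Perimeter = sum of all sides
Perimeter = 10 + 11 + 10
Perimeter = 31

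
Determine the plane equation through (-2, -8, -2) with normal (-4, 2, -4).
d = n·P = (-4)(-2) + (2)(-8) + (-4)(-2) = 0
Plane: -4x + 2y - 4z = 0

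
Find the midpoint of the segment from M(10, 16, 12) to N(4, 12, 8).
Midpoint = ((10+4)/2, (16+12)/2, (12+8)/2) = (7, 14, 10)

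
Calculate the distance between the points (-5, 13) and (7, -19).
Using the distance formula: d = sqrt((x₂-x₁)² + (y₂-y₁)²)
dx = 7 - (-5) = 12
dy = (-19) - 13 = -32
d = sqrt(12² + (-32)²) = sqrt(144 + 1024) = sqrt(1168) = 34.18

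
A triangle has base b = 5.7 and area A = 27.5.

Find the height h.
A = ½bh  →  h = 2A/b
h = 2·27.5/5.7 = 9.649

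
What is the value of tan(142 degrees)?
tan(142 degrees) = -0.7813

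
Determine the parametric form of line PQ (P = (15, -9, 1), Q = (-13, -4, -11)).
Direction vector d = Q - P = (-28, 5, -12)
x = 15 - 28t, y = -9 + 5t, z = 1 - 12t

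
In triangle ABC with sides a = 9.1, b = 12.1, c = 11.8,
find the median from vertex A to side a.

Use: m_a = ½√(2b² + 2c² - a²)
m_a = ½√(2·12.1² + 2·11.8² - 9.1²)
m_a = ½√(292.82 + 278.48 - 82.81) = ½√488.49 = 11.05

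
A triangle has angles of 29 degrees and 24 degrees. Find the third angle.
Sum of angles in a triangle = 180 degrees
Third angle = 180 - 29 - 24
Third angle = 127 degrees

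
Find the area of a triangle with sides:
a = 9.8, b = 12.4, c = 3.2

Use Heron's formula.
s = (a+b+c)/2 = (9.8+12.4+3.2)/2 = 12.7
A = √(s(s-a)(s-b)(s-c)) = √(12.7·2.9·0.3·9.5)
A = √104.966 = 10.25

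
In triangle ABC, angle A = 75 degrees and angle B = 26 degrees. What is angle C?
Sum of angles in a triangle = 180 degrees
Third angle = 180 - 75 - 26
Third angle = 79 degrees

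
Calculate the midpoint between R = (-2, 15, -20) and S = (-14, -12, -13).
Midpoint = ((-2-14)/2, (15-12)/2, (-20-13)/2) = (-8, 1.5, -16.5)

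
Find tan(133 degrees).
tan(133 degrees) = -1.0724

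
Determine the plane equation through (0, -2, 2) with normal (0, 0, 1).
d = n·P = (0)(0) + (0)(-2) + (1)(2) = 2
Plane: z = 2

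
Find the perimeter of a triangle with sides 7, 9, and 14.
Perimeter = sum of all sides
Perimeter = 7 + 9 + 14
Perimeter = 30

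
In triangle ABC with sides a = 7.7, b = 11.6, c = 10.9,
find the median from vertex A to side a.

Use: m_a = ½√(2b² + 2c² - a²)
m_a = ½√(2·11.6² + 2·10.9² - 7.7²)
m_a = ½√(269.12 + 237.62 - 59.29) = ½√447.45 = 10.58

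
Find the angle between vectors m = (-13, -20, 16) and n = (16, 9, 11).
m·n = -212, |m|² = 825, |n|² = 458
cos θ = -212/√377850 ≈ -0.3449
θ ≈ 110.2°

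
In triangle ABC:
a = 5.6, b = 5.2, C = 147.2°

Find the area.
Using A = ½ab·sin(C):
A = ½·5.6·5.2·sin(147.2°) = ½·29.12·0.541708 = 7.887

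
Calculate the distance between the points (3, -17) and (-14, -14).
Using the distance formula: d = sqrt((x₂-x₁)² + (y₂-y₁)²)
dx = (-14) - 3 = -17
dy = (-14) - (-17) = 3
d = sqrt((-17)² + 3²) = sqrt(289 + 9) = sqrt(298) = 17.26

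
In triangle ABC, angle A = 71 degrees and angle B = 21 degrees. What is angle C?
Sum of angles in a triangle = 180 degrees
Third angle = 180 - 71 - 21
Third angle = 88 degrees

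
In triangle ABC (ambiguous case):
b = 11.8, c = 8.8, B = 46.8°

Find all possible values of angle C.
sin(C)/c = sin(B)/b  →  sin(C) = c·sin(B)/b = 8.8·sin(46.8°)/11.8 = 0.543638
C₁ = arcsin(0.543638) = 32.93°,  C₂ = 180° - C₁ = 147.07°
Check C₂: A = 180° - 46.8° - 147.07° = -13.87° ≤ 0, rejected
C = 32.93° (one solution)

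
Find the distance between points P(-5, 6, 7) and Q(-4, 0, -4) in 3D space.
d = √[(1)² + (-6)² + (-11)²] = √158 = 12.57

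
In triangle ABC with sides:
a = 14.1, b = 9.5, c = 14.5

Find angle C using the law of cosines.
cos(C) = (a² + b² - c²)/(2ab)
cos(C) = (14.1² + 9.5² - 14.5²)/(2·14.1·9.5) = 78.81/267.9 = 0.294177
C = arccos(0.294177) = 72.89°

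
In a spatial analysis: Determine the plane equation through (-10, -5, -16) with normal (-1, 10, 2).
d = n·P = (-1)(-10) + (10)(-5) + (2)(-16) = -72
Plane: -x + 10y + 2z = -72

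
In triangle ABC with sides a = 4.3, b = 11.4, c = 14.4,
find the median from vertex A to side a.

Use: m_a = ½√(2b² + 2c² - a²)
m_a = ½√(2·11.4² + 2·14.4² - 4.3²)
m_a = ½√(259.92 + 414.72 - 18.49) = ½√656.15 = 12.81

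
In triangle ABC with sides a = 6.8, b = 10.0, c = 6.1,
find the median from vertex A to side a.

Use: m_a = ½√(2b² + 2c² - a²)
m_a = ½√(2·10.0² + 2·6.1² - 6.8²)
m_a = ½√(200 + 74.42 - 46.24) = ½√228.18 = 7.553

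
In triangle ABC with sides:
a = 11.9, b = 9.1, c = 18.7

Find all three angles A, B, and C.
By the law of cosines:
cos(A) = (b² + c² - a²)/(2bc) = 0.854704  →  A = 31.27°
cos(B) = (a² + c² - b²)/(2ac) = 0.917831  →  B = 23.39°
cos(C) = (a² + b² - c²)/(2ab) = -0.578401  →  C = 125.3°
Check: A + B + C = 180.0° ✓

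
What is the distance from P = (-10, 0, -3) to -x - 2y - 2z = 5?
d = |(-1)(-10) + (-2)(0) + (-2)(-3) - (5)| / √((-1)² + (-2)² + (-2)²) = 11/√9 = 3.667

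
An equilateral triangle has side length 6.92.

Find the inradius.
For an equilateral triangle, r = s/(2√3) where s is the side.
r = 6.92/(2√3) = 6.92/3.464102 = 1.998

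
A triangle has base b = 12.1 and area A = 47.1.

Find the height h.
A = ½bh  →  h = 2A/b
h = 2·47.1/12.1 = 7.785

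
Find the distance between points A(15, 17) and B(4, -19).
Using the distance formula: d = sqrt((x₂-x₁)² + (y₂-y₁)²)
dx = 4 - 15 = -11
dy = (-19) - 17 = -36
d = sqrt((-11)² + (-36)²) = sqrt(121 + 1296) = sqrt(1417) = 37.64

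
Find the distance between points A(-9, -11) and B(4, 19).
Using the distance formula: d = sqrt((x₂-x₁)² + (y₂-y₁)²)
dx = 4 - (-9) = 13
dy = 19 - (-11) = 30
d = sqrt(13² + 30²) = sqrt(169 + 900) = sqrt(1069) = 32.70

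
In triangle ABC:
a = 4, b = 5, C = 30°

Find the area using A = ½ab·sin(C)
A = ½·4·5·sin(30°) = ½·20·0.500000 = 5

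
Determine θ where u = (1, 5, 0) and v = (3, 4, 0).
u·v = 23, |u|² = 26, |v|² = 25
cos θ = 23/√650 ≈ 0.9021
θ ≈ 25.56°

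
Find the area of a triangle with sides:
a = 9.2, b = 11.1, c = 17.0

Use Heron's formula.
s = (a+b+c)/2 = (9.2+11.1+17.0)/2 = 18.65
A = √(s(s-a)(s-b)(s-c)) = √(18.65·9.45·7.55·1.65)
A = √2195.54 = 46.86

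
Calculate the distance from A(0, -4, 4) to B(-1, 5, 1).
d = √[(-1)² + (9)² + (-3)²] = √91 = 9.539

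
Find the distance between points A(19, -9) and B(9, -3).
Using the distance formula: d = sqrt((x₂-x₁)² + (y₂-y₁)²)
dx = 9 - 19 = -10
dy = (-3) - (-9) = 6
d = sqrt((-10)² + 6²) = sqrt(100 + 36) = sqrt(136) = 11.66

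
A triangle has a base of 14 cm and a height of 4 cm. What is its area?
Area = (1/2) * base * height
Area = (1/2) * 14 * 4
Area = 28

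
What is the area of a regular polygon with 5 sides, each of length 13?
For a regular 5-gon with side length s = 13:
Apothem a = s / (2*tan(pi/5)) = 13 / (2*tan(pi/5)) ≈ 8.9465
Perimeter P = 5 * 13 = 65
Area = (1/2) * P * a = (1/2) * 65 * 8.9465 = 290.76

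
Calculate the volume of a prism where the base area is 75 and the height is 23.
Volume = base area * height
Volume = 75 * 23
Volume = 1725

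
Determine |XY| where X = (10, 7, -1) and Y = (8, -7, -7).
d = √[(-2)² + (-14)² + (-6)²] = √236 = 15.36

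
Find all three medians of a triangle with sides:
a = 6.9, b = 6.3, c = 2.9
Using m_x = ½√(2y² + 2z² - x²):
m_a = ½√(2·6.3² + 2·2.9² - 6.9²) = ½√48.59 = 3.485
m_b = ½√(2·6.9² + 2·2.9² - 6.3²) = ½√72.35 = 4.253
m_c = ½√(2·6.9² + 2·6.3² - 2.9²) = ½√166.19 = 6.446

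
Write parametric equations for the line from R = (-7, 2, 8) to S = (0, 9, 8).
Direction vector d = S - R = (7, 7, 0)
x = -7 + 7t, y = 2 + 7t, z = 8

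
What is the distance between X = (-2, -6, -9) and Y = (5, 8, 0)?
d = √[(7)² + (14)² + (9)²] = √326 = 18.06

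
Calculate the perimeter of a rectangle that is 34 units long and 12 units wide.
Perimeter = 2 * (length + width)
Perimeter = 2 * (34 + 12)
Perimeter = 2 * 46
Perimeter = 92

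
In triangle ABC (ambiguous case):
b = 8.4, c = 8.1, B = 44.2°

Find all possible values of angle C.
sin(C)/c = sin(B)/b  →  sin(C) = c·sin(B)/b = 8.1·sin(44.2°)/8.4 = 0.672266
C₁ = arcsin(0.672266) = 42.24°,  C₂ = 180° - C₁ = 137.76°
Check C₂: A = 180° - 44.2° - 137.76° = -1.96° ≤ 0, rejected
C = 42.24° (one solution)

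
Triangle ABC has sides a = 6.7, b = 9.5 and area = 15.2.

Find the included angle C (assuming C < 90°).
Area = ½ab·sin(C)  →  sin(C) = 2·Area/(ab)
sin(C) = 2·15.2/(6.7·9.5) = 0.477612
C = arcsin(0.477612) = 28.53°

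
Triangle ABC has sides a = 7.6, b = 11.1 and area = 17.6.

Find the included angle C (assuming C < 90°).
Area = ½ab·sin(C)  →  sin(C) = 2·Area/(ab)
sin(C) = 2·17.6/(7.6·11.1) = 0.417259
C = arcsin(0.417259) = 24.66°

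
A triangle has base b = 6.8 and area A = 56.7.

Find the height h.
A = ½bh  →  h = 2A/b
h = 2·56.7/6.8 = 16.68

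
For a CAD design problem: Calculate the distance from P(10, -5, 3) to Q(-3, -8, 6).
d = √[(-13)² + (-3)² + (3)²] = √187 = 13.67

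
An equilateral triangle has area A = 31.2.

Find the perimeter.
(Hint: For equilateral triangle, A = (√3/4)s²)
A = (√3/4)s²  →  s² = 4A/√3 = 4·31.2/√3 = 72.0533
s = 8.48842
Perimeter = 3s = 25.47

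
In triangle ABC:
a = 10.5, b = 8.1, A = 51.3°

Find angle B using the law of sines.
sin(B)/b = sin(A)/a
sin(B) = b·sin(A)/a = 8.1·sin(51.3°)/10.5 = 0.602046
B = arcsin(0.602046) = 37.02°  (b ≤ a, so B ≤ A and the acute solution is unique)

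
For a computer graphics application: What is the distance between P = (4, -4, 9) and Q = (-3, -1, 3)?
d = √[(-7)² + (3)² + (-6)²] = √94 = 9.695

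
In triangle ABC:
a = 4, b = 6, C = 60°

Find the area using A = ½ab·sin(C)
A = ½·4·6·sin(60°) = ½·24·0.866025 = 10.39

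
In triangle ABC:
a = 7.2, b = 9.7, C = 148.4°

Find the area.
Using A = ½ab·sin(C):
A = ½·7.2·9.7·sin(148.4°) = ½·69.84·0.523986 = 18.3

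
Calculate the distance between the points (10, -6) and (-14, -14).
Using the distance formula: d = sqrt((x₂-x₁)² + (y₂-y₁)²)
dx = (-14) - 10 = -24
dy = (-14) - (-6) = -8
d = sqrt((-24)² + (-8)²) = sqrt(576 + 64) = sqrt(640) = 25.30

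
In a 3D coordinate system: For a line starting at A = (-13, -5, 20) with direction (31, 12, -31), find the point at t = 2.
P(2) = (-13 + 31(2), -5 + 12(2), 20 + (-31)(2)) = (49, 19, -42)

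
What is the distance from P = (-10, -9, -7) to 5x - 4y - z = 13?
d = |5(-10) + (-4)(-9) + (-1)(-7) - (13)| / √(5² + (-4)² + (-1)²) = 20/√42 = 3.086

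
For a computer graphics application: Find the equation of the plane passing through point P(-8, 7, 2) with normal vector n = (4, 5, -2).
d = n·P = (4)(-8) + (5)(7) + (-2)(2) = -1
Plane: 4x + 5y - 2z = -1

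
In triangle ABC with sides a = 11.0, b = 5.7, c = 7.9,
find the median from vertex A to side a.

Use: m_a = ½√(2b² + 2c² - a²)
m_a = ½√(2·5.7² + 2·7.9² - 11.0²)
m_a = ½√(64.98 + 124.82 - 121) = ½√68.8 = 4.147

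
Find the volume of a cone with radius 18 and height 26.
Volume = (1/3) * pi * r² * h
Volume = (1/3) * pi * 18² * 26
Volume = (1/3) * pi * 324 * 26
Volume = (1/3) * pi * 8424
Volume = 8821.59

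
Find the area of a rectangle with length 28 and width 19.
Area = length * width
Area = 28 * 19
Area = 532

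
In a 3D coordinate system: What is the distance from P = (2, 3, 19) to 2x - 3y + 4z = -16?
d = |2(2) + (-3)(3) + 4(19) - (-16)| / √(2² + (-3)² + 4²) = 87/√29 = 16.16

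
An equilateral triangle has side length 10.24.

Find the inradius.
For an equilateral triangle, r = s/(2√3) where s is the side.
r = 10.24/(2√3) = 10.24/3.464102 = 2.956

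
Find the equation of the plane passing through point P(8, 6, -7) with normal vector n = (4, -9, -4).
d = n·P = (4)(8) + (-9)(6) + (-4)(-7) = 6
Plane: 4x - 9y - 4z = 6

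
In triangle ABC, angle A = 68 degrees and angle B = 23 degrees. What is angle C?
Sum of angles in a triangle = 180 degrees
Third angle = 180 - 68 - 23
Third angle = 89 degrees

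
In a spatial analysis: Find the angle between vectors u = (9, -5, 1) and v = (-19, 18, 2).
u·v = -259, |u|² = 107, |v|² = 689
cos θ = -259/√73723 ≈ -0.9539
θ ≈ 162.5°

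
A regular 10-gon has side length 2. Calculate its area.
For a regular 10-gon with side length s = 2:
Apothem a = s / (2*tan(pi/10)) = 2 / (2*tan(pi/10)) ≈ 3.0777
Perimeter P = 10 * 2 = 20
Area = (1/2) * P * a = (1/2) * 20 * 3.0777 = 30.78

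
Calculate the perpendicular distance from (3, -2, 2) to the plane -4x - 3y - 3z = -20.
d = |(-4)(3) + (-3)(-2) + (-3)(2) - (-20)| / √((-4)² + (-3)² + (-3)²) = 8/√34 = 1.372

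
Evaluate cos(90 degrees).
cos(90 degrees) = 0
Decimal approximation: 0.0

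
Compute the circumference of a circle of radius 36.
Circumference = 2 * pi * r
Circumference = 2 * pi * 36
Circumference = 226.19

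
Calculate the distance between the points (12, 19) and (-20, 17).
Using the distance formula: d = sqrt((x₂-x₁)² + (y₂-y₁)²)
dx = (-20) - 12 = -32
dy = 17 - 19 = -2
d = sqrt((-32)² + (-2)²) = sqrt(1024 + 4) = sqrt(1028) = 32.06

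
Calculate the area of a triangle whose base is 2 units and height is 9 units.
Area = (1/2) * base * height
Area = (1/2) * 2 * 9
Area = 9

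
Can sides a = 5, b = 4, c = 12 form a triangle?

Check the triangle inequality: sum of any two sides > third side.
No: 5 + 4 = 9 is not > 12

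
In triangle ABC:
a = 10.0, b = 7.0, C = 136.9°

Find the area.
Using A = ½ab·sin(C):
A = ½·10.0·7.0·sin(136.9°) = ½·70·0.683274 = 23.91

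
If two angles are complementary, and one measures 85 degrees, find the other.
Complementary angles sum to 90 degrees.
Other angle = 90 - 85
Other angle = 5 degrees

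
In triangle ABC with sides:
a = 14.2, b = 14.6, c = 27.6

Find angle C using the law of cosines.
cos(C) = (a² + b² - c²)/(2ab)
cos(C) = (14.2² + 14.6² - 27.6²)/(2·14.2·14.6) = -346.96/414.64 = -0.836774
C = arccos(-0.836774) = 146.8°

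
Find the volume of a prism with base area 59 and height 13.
Volume = base area * height
Volume = 59 * 13
Volume = 767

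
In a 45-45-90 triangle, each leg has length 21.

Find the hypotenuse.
Hypotenuse = 21√2 = 29.7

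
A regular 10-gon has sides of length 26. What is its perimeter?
Perimeter = number of sides * side length
Perimeter = 10 * 26
Perimeter = 260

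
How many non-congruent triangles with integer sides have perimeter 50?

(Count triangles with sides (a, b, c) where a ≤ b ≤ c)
With a ≤ b ≤ c and a + b + c = 50, the triangle inequality a + b > c gives c < 50/2, so c ≤ 24.
Iterate a from 1 to ⌊p/3⌋ = 16; for each a, b ranges from a to ⌊(p−a)/2⌋ with c = p − a − b, keeping only c ≥ b.
Triples: (2, 24, 24), (3, 23, 24), (4, 22, 24), …
Count = 52 triangles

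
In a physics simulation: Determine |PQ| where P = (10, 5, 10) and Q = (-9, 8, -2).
d = √[(-19)² + (3)² + (-12)²] = √514 = 22.67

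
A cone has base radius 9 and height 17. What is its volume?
Volume = (1/3) * pi * r² * h
Volume = (1/3) * pi * 9² * 17
Volume = (1/3) * pi * 81 * 17
Volume = (1/3) * pi * 1377
Volume = 1441.99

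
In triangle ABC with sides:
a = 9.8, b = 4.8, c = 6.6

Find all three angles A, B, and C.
By the law of cosines:
cos(A) = (b² + c² - a²)/(2bc) = -0.464646  →  A = 117.7°
cos(B) = (a² + c² - b²)/(2ac) = 0.901051  →  B = 25.7°
cos(C) = (a² + b² - c²)/(2ab) = 0.802721  →  C = 36.61°
Check: A + B + C = 180.0° ✓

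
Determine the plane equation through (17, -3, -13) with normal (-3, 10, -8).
d = n·P = (-3)(17) + (10)(-3) + (-8)(-13) = 23
Plane: -3x + 10y - 8z = 23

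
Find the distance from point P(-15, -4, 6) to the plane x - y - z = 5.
d = |1(-15) + (-1)(-4) + (-1)(6) - (5)| / √(1² + (-1)² + (-1)²) = 22/√3 = 12.7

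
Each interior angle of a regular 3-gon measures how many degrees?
Interior angle of a regular n-gon = (n-2)*180/n
Interior angle = (3-2)*180/3
Interior angle = 1*180/3
Interior angle = 180/3
Interior angle = 60 degrees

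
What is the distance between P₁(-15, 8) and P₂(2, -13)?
Using the distance formula: d = sqrt((x₂-x₁)² + (y₂-y₁)²)
dx = 2 - (-15) = 17
dy = (-13) - 8 = -21
d = sqrt(17² + (-21)²) = sqrt(289 + 441) = sqrt(730) = 27.02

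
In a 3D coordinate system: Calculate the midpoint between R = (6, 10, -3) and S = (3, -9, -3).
Midpoint = ((6+3)/2, (10-9)/2, (-3-3)/2) = (4.5, 0.5, -3)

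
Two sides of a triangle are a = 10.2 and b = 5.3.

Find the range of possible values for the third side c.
By the triangle inequality: |a - b| < c < a + b
|10.2 - 5.3| < c < 10.2 + 5.3
4.9 < c < 15.5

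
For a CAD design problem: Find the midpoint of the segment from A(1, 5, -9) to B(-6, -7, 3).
Midpoint = ((1-6)/2, (5-7)/2, (-9+3)/2) = (-2.5, -1, -3)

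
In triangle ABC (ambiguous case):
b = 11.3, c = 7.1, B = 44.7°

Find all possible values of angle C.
sin(C)/c = sin(B)/b  →  sin(C) = c·sin(B)/b = 7.1·sin(44.7°)/11.3 = 0.441956
C₁ = arcsin(0.441956) = 26.23°,  C₂ = 180° - C₁ = 153.77°
Check C₂: A = 180° - 44.7° - 153.77° = -18.47° ≤ 0, rejected
C = 26.23° (one solution)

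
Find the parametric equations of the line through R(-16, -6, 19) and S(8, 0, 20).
Direction vector d = S - R = (24, 6, 1)
x = -16 + 24t, y = -6 + 6t, z = 19 + t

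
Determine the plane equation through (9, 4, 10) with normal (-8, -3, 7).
d = n·P = (-8)(9) + (-3)(4) + (7)(10) = -14
Plane: -8x - 3y + 7z = -14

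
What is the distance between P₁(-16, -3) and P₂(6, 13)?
Using the distance formula: d = sqrt((x₂-x₁)² + (y₂-y₁)²)
dx = 6 - (-16) = 22
dy = 13 - (-3) = 16
d = sqrt(22² + 16²) = sqrt(484 + 256) = sqrt(740) = 27.20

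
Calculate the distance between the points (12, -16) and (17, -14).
Using the distance formula: d = sqrt((x₂-x₁)² + (y₂-y₁)²)
dx = 17 - 12 = 5
dy = (-14) - (-16) = 2
d = sqrt(5² + 2²) = sqrt(25 + 4) = sqrt(29) = 5.39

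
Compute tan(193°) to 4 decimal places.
tan(193 degrees) = 0.2309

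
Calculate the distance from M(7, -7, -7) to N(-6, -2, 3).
d = √[(-13)² + (5)² + (10)²] = √294 = 17.15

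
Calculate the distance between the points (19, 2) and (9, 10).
Using the distance formula: d = sqrt((x₂-x₁)² + (y₂-y₁)²)
dx = 9 - 19 = -10
dy = 10 - 2 = 8
d = sqrt((-10)² + 8²) = sqrt(100 + 64) = sqrt(164) = 12.81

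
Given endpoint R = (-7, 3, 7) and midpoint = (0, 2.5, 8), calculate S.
S = (2×0 - (-7), 2×2.5 - 3, 2×8 - 7) = (7, 2, 9)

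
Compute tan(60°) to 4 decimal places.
tan(60 degrees) = sqrt(3)
Decimal approximation: 1.7321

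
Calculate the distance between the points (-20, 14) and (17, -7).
Using the distance formula: d = sqrt((x₂-x₁)² + (y₂-y₁)²)
dx = 17 - (-20) = 37
dy = (-7) - 14 = -21
d = sqrt(37² + (-21)²) = sqrt(1369 + 441) = sqrt(1810) = 42.54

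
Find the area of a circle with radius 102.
Area = pi * r²
Area = pi * 102²
Area = pi * 10404
Area = 32685.13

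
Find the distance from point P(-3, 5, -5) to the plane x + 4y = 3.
d = |1(-3) + 4(5) + 0(-5) - (3)| / √(1² + 4² + 0²) = 14/√17 = 3.395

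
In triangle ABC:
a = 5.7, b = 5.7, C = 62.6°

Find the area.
Using A = ½ab·sin(C):
A = ½·5.7·5.7·sin(62.6°) = ½·32.49·0.887815 = 14.42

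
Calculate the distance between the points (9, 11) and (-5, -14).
Using the distance formula: d = sqrt((x₂-x₁)² + (y₂-y₁)²)
dx = (-5) - 9 = -14
dy = (-14) - 11 = -25
d = sqrt((-14)² + (-25)²) = sqrt(196 + 625) = sqrt(821) = 28.65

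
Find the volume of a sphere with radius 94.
Volume = (4/3) * pi * r³
Volume = (4/3) * pi * 94³
Volume = (4/3) * pi * 830584
Volume = 3479142.12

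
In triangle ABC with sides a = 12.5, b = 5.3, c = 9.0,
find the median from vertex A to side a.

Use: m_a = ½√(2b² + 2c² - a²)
m_a = ½√(2·5.3² + 2·9.0² - 12.5²)
m_a = ½√(56.18 + 162 - 156.25) = ½√61.93 = 3.935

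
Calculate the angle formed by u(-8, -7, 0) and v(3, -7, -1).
u·v = 25, |u|² = 113, |v|² = 59
cos θ = 25/√6667 ≈ 0.3062
θ ≈ 72.17°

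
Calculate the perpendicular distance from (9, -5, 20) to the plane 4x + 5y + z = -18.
d = |4(9) + 5(-5) + 1(20) - (-18)| / √(4² + 5² + 1²) = 49/√42 = 7.561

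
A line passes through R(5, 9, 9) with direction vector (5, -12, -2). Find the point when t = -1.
P(-1) = (5 + 5(-1), 9 + (-12)(-1), 9 + (-2)(-1)) = (0, 21, 11)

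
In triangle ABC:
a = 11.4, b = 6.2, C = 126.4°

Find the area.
Using A = ½ab·sin(C):
A = ½·11.4·6.2·sin(126.4°) = ½·70.68·0.804894 = 28.44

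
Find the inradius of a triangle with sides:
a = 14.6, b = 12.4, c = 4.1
s = (a+b+c)/2 = (14.6+12.4+4.1)/2 = 15.55
Area = √(s(s-a)(s-b)(s-c)) = √(15.55·0.95·3.15·11.45) = 23.0826
r = Area/s = 23.0826/15.55 = 1.484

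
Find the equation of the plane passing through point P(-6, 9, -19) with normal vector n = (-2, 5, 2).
d = n·P = (-2)(-6) + (5)(9) + (2)(-19) = 19
Plane: -2x + 5y + 2z = 19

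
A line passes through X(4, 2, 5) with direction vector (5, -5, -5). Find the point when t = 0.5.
P(0.5) = (4 + 5(0.5), 2 + (-5)(0.5), 5 + (-5)(0.5)) = (6.5, -0.5, 2.5)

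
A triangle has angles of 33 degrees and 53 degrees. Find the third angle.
Sum of angles in a triangle = 180 degrees
Third angle = 180 - 33 - 53
Third angle = 94 degrees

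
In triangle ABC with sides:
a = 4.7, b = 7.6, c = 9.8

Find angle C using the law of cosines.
cos(C) = (a² + b² - c²)/(2ab)
cos(C) = (4.7² + 7.6² - 9.8²)/(2·4.7·7.6) = -16.19/71.44 = -0.226624
C = arccos(-0.226624) = 103.1°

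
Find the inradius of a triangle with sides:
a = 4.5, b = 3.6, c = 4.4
s = (a+b+c)/2 = (4.5+3.6+4.4)/2 = 6.25
Area = √(s(s-a)(s-b)(s-c)) = √(6.25·1.75·2.65·1.85) = 7.32264
r = Area/s = 7.32264/6.25 = 1.172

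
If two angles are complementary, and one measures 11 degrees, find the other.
Complementary angles sum to 90 degrees.
Other angle = 90 - 11
Other angle = 79 degrees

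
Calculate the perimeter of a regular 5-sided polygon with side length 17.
Perimeter = number of sides * side length
Perimeter = 5 * 17
Perimeter = 85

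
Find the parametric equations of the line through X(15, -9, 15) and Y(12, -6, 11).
Direction vector d = Y - X = (-3, 3, -4)
x = 15 - 3t, y = -9 + 3t, z = 15 - 4t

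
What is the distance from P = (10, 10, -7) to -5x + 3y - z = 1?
d = |(-5)(10) + 3(10) + (-1)(-7) - (1)| / √((-5)² + 3² + (-1)²) = 14/√35 = 2.366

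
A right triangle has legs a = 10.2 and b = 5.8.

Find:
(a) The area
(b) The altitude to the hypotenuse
(a) Area = ½ab = ½·10.2·5.8 = 29.58
(b) Hypotenuse c = √(10.2² + 5.8²) = √137.68 = 11.7337
    Area = ½·c·h_c  →  h_c = 2·Area/c = 2·29.58/11.7337 = 5.042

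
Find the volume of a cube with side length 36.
Volume = s³
Volume = 36³
Volume = 46656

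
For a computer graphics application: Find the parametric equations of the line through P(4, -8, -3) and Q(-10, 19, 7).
Direction vector d = Q - P = (-14, 27, 10)
x = 4 - 14t, y = -8 + 27t, z = -3 + 10t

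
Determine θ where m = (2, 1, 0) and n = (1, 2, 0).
m·n = 4, |m|² = 5, |n|² = 5
cos θ = 4/√25 ≈ 0.8
θ ≈ 36.87°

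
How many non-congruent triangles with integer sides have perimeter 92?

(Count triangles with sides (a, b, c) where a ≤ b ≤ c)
With a ≤ b ≤ c and a + b + c = 92, the triangle inequality a + b > c gives c < 92/2, so c ≤ 45.
Iterate a from 1 to ⌊p/3⌋ = 30; for each a, b ranges from a to ⌊(p−a)/2⌋ with c = p − a − b, keeping only c ≥ b.
Triples: (2, 45, 45), (3, 44, 45), (4, 43, 45), …
Count = 176 triangles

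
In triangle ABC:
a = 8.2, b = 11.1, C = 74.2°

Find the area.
Using A = ½ab·sin(C):
A = ½·8.2·11.1·sin(74.2°) = ½·91.02·0.962218 = 43.79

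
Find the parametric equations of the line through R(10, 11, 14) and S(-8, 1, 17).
Direction vector d = S - R = (-18, -10, 3)
x = 10 - 18t, y = 11 - 10t, z = 14 + 3t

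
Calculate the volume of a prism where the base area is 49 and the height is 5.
Volume = base area * height
Volume = 49 * 5
Volume = 245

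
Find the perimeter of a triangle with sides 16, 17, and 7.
Perimeter = sum of all sides
Perimeter = 16 + 17 + 7
Perimeter = 40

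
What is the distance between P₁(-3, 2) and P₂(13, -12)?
Using the distance formula: d = sqrt((x₂-x₁)² + (y₂-y₁)²)
dx = 13 - (-3) = 16
dy = (-12) - 2 = -14
d = sqrt(16² + (-14)²) = sqrt(256 + 196) = sqrt(452) = 21.26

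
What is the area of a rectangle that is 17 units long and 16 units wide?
Area = length * width
Area = 17 * 16
Area = 272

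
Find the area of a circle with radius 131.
Area = pi * r²
Area = pi * 131²
Area = pi * 17161
Area = 53912.87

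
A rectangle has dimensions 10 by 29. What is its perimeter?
Perimeter = 2 * (length + width)
Perimeter = 2 * (10 + 29)
Perimeter = 2 * 39
Perimeter = 78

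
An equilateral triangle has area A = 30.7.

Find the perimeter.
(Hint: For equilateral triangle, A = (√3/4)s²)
A = (√3/4)s²  →  s² = 4A/√3 = 4·30.7/√3 = 70.8986
s = 8.42013
Perimeter = 3s = 25.26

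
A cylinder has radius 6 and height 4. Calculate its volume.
Volume = pi * r² * h
Volume = pi * 6² * 4
Volume = pi * 36 * 4
Volume = pi * 144
Volume = 452.39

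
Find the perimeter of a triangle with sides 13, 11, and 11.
Perimeter = sum of all sides
Perimeter = 13 + 11 + 11
Perimeter = 35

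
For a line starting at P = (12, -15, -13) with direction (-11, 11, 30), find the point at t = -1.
P(-1) = (12 + (-11)(-1), -15 + 11(-1), -13 + 30(-1)) = (23, -26, -43)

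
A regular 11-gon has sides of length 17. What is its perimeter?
Perimeter = number of sides * side length
Perimeter = 11 * 17
Perimeter = 187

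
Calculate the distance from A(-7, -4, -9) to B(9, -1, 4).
d = √[(16)² + (3)² + (13)²] = √434 = 20.83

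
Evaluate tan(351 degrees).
tan(351 degrees) = -0.1584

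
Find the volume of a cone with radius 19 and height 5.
Volume = (1/3) * pi * r² * h
Volume = (1/3) * pi * 19² * 5
Volume = (1/3) * pi * 361 * 5
Volume = (1/3) * pi * 1805
Volume = 1890.19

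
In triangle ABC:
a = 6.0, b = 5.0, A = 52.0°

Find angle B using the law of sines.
sin(B)/b = sin(A)/a
sin(B) = b·sin(A)/a = 5.0·sin(52.0°)/6.0 = 0.656676
B = arcsin(0.656676) = 41.05°  (b ≤ a, so B ≤ A and the acute solution is unique)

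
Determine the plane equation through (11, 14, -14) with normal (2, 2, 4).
d = n·P = (2)(11) + (2)(14) + (4)(-14) = -6
Plane: 2x + 2y + 4z = -6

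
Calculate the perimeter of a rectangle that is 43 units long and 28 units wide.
Perimeter = 2 * (length + width)
Perimeter = 2 * (43 + 28)
Perimeter = 2 * 71
Perimeter = 142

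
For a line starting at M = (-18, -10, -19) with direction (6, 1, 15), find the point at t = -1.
P(-1) = (-18 + 6(-1), -10 + 1(-1), -19 + 15(-1)) = (-24, -11, -34)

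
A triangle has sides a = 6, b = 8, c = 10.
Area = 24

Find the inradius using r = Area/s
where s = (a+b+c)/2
s = (6+8+10)/2 = 12
r = Area/s = 24/12 = 2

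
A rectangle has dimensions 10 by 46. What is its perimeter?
Perimeter = 2 * (length + width)
Perimeter = 2 * (10 + 46)
Perimeter = 2 * 56
Perimeter = 112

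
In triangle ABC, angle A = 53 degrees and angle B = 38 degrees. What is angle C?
Sum of angles in a triangle = 180 degrees
Third angle = 180 - 53 - 38
Third angle = 89 degrees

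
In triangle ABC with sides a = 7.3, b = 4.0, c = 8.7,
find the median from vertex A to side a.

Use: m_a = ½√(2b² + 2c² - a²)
m_a = ½√(2·4.0² + 2·8.7² - 7.3²)
m_a = ½√(32 + 151.38 - 53.29) = ½√130.09 = 5.703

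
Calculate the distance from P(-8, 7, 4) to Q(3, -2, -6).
d = √[(11)² + (-9)² + (-10)²] = √302 = 17.38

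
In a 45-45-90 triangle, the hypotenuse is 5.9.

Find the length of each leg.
In a 45-45-90 triangle, hypotenuse = leg·√2  →  leg = hypotenuse/√2
leg = 5.9/√2 = 4.172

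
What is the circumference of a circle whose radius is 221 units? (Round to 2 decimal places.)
Circumference = 2 * pi * r
Circumference = 2 * pi * 221
Circumference = 1388.58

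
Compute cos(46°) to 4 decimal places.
cos(46 degrees) = 0.6947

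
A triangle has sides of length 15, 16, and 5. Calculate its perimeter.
Perimeter = sum of all sides
Perimeter = 15 + 16 + 5
Perimeter = 36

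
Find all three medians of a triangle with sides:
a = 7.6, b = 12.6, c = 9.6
Using m_x = ½√(2y² + 2z² - x²):
m_a = ½√(2·12.6² + 2·9.6² - 7.6²) = ½√444.08 = 10.54
m_b = ½√(2·7.6² + 2·9.6² - 12.6²) = ½√141.08 = 5.939
m_c = ½√(2·7.6² + 2·12.6² - 9.6²) = ½√340.88 = 9.231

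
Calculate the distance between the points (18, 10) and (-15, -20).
Using the distance formula: d = sqrt((x₂-x₁)² + (y₂-y₁)²)
dx = (-15) - 18 = -33
dy = (-20) - 10 = -30
d = sqrt((-33)² + (-30)²) = sqrt(1089 + 900) = sqrt(1989) = 44.60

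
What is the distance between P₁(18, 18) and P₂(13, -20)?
Using the distance formula: d = sqrt((x₂-x₁)² + (y₂-y₁)²)
dx = 13 - 18 = -5
dy = (-20) - 18 = -38
d = sqrt((-5)² + (-38)²) = sqrt(25 + 1444) = sqrt(1469) = 38.33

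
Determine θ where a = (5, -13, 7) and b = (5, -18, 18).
a·b = 385, |a|² = 243, |b|² = 673
cos θ = 385/√163539 ≈ 0.952
θ ≈ 17.82°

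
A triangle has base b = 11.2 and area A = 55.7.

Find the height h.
A = ½bh  →  h = 2A/b
h = 2·55.7/11.2 = 9.946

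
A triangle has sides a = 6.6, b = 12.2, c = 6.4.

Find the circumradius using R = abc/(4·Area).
s = (a+b+c)/2 = 12.6
Area = √(s(s-a)(s-b)(s-c)) = √(12.6·6·0.4·6.2) = 13.6926
R = abc/(4·Area) = (6.6·12.2·6.4)/(4·13.6926) = 515.328/54.7704 = 9.409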